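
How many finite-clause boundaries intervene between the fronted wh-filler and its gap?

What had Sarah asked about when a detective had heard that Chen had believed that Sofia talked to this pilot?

0

"what" originates inside the matrix clause — no clause boundary is crossed.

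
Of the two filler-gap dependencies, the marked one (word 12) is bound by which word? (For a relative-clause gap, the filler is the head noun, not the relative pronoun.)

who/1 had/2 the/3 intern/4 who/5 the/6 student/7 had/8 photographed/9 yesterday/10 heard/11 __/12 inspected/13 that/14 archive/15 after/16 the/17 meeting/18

The marked gap is the subject of "inspected".
Its filler is the fronted wh-phrase "who", at word 1.
(The other dependency links word 4 to a gap after word 9.)

1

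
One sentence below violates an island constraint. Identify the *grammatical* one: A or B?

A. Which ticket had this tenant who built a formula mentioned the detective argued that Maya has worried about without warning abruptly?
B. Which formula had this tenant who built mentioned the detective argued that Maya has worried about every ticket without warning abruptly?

In B, the wh-phrase is extracted from inside a complex-NP island (relative clause) (introduced by "who"), which blocks movement.
In A, the extraction path crosses only that-complement boundaries, which are transparent.
So A is grammatical.

A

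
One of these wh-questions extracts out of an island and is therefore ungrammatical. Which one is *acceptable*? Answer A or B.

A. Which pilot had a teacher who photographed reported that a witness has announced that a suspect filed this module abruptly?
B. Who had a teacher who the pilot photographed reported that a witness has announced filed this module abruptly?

B

In A, the wh-phrase is extracted from inside a complex-NP island (relative clause) (introduced by "who"), which blocks movement.
In B, the extraction path crosses only that-complement boundaries, which are transparent.
So B is grammatical.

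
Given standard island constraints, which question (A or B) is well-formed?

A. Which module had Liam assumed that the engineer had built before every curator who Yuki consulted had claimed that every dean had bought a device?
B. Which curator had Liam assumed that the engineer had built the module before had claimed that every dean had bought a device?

In B, the wh-phrase is extracted from inside an adjunct island (introduced by "before"), which blocks movement.
In A, the extraction path crosses only that-complement boundaries, which are transparent.
So A is grammatical.

A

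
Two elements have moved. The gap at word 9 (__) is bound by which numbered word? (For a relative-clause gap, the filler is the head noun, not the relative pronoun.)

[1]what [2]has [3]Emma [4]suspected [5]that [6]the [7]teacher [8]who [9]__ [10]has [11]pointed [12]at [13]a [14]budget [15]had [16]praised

The marked gap is inside the relative clause, the subject of "pointed".
Its filler is the head noun "teacher" (via "who"), at word 7.
(The other dependency links word 1 to a gap after word 16.)

7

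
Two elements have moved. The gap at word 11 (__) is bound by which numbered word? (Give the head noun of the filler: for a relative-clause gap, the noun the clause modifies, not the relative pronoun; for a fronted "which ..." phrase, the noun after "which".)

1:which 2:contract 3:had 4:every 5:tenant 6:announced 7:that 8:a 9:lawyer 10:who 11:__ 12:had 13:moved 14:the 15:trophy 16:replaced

The marked gap is inside the relative clause, the subject of "moved".
Its filler is the head noun "lawyer" (via "who"), at word 9.
(The other dependency links word 2 to a gap after word 16.)

9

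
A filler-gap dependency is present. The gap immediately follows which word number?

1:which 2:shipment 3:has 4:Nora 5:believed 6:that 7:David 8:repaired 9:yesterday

The displaced element is "which shipment" (word 2).
It is linked across 1 clause boundary (that).
It functions as the direct object of "repaired", so the gap sits immediately after word 8 ("repaired").
Base order: Nora has believed that David repaired which shipment yesterday.

8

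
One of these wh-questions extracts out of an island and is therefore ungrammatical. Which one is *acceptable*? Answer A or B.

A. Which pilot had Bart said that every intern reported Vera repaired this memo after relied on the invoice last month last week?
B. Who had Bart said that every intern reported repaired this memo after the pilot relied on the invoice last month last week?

In A, the wh-phrase is extracted from inside an adjunct island (introduced by "after"), which blocks movement.
In B, the extraction path crosses only that-complement boundaries, which are transparent.
So B is grammatical.

B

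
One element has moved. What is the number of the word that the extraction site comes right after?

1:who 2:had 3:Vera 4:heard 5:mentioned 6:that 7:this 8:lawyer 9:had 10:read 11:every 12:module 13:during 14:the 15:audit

The displaced element is "who" (word 1).
It is linked across 1 clause boundary (Ø).
It functions as the subject of "mentioned", so the gap sits immediately after word 4 ("heard").
Base order: Vera had heard that who mentioned that this lawyer had read every module during the audit.

4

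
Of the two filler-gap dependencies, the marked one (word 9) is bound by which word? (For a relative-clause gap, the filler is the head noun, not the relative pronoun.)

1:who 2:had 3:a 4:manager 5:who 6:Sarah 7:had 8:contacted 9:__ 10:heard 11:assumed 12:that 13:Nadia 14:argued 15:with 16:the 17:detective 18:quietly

4

The marked gap is inside the relative clause, the direct object of "contacted".
Its filler is the head noun "manager" (via "who"), at word 4.
(The other dependency links word 1 to a gap after word 10.)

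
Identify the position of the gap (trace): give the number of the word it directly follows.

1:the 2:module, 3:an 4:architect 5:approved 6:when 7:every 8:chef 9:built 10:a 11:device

The displaced element is "the module" (word 2).
It functions as the direct object of "approved", so the gap sits immediately after word 5 ("approved").
Base order: An architect approved the module when every chef built a device.

5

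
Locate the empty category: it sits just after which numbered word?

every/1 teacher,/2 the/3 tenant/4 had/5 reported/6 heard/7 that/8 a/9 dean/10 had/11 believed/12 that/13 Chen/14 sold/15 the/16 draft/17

6

The displaced element is "every teacher" (word 2).
It is linked across 1 clause boundary (Ø).
It functions as the subject of "heard", so the gap sits immediately after word 6 ("reported").
Base order: The tenant had reported that every teacher heard that a dean had believed that Chen sold the draft.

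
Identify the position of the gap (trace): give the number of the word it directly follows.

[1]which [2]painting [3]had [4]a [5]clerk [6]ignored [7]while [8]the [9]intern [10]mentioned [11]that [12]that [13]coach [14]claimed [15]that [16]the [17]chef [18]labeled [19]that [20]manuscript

The displaced element is "which painting" (word 2).
It functions as the direct object of "ignored", so the gap sits immediately after word 6 ("ignored").
Base order: A clerk had ignored which painting while the intern mentioned that that coach claimed that the chef labeled that manuscript.

6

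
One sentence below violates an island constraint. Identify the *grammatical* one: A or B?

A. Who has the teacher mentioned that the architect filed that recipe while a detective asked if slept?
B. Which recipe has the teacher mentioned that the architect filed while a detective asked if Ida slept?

B

In A, the wh-phrase is extracted from inside an adjunct island (introduced by "while"), which blocks movement.
In B, the extraction path crosses only that-complement boundaries, which are transparent.
So B is grammatical.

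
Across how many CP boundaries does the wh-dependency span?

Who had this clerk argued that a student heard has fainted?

"who" is extracted from the subject of "fainted".
Boundaries crossed, outermost first: [that], [Ø] — 2 in total.

2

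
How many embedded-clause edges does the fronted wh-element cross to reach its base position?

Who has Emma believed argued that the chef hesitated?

1

"who" is extracted from the subject of "argued".
Boundaries crossed, outermost first: [Ø] — 1 in total.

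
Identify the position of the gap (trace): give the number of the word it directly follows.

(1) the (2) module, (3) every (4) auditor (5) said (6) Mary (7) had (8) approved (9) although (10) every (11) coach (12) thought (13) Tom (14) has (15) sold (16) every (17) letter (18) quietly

The displaced element is "the module" (word 2).
It is linked across 1 clause boundary (Ø).
It functions as the direct object of "approved", so the gap sits immediately after word 8 ("approved").
Base order: Every auditor said Mary had approved the module although every coach thought Tom has sold every letter quietly.

8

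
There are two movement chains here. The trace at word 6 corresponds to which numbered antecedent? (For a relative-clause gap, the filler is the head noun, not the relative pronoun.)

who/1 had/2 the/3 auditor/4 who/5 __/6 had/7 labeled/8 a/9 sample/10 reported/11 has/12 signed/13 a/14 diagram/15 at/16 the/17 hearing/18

The marked gap is inside the relative clause, the subject of "labeled".
Its filler is the head noun "auditor" (via "who"), at word 4.
(The other dependency links word 1 to a gap after word 11.)

4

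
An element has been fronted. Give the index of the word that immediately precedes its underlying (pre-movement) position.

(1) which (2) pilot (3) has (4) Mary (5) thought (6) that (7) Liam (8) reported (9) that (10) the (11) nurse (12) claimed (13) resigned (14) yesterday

12

The displaced element is "which pilot" (word 2).
It is linked across 3 clause boundaries (that → that → Ø).
It functions as the subject of "resigned", so the gap sits immediately after word 12 ("claimed").
Base order: Mary has thought that Liam reported that the nurse claimed that which pilot resigned yesterday.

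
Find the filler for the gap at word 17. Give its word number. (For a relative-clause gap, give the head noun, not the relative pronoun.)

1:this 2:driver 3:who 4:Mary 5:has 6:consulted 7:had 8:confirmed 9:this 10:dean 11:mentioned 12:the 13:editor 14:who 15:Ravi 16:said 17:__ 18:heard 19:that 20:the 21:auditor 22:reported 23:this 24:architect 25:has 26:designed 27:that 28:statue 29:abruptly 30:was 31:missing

13

The gap at 17 is the subject of "heard", inside a relative clause.
The relative pronoun is "who" (word 14); it is bound by the head noun immediately before it.
Its filler is the head noun "editor", at word 13.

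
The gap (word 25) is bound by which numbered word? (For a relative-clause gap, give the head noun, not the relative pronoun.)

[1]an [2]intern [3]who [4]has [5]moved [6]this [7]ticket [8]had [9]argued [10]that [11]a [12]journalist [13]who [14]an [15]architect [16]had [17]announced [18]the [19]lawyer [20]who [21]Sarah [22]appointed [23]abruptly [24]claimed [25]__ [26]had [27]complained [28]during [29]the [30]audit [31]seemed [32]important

12

The gap at 25 is the subject of "complained", inside a relative clause.
The relative pronoun is "who" (word 13); it is bound by the head noun immediately before it.
Its filler is the head noun "journalist", at word 12.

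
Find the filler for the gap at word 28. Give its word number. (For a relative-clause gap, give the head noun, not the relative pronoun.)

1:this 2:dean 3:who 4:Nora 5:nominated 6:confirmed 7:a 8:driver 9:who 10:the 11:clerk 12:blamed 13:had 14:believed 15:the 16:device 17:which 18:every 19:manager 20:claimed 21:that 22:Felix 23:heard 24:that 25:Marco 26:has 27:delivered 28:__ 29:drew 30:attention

16

The gap at 28 is the object of "delivered", inside a relative clause.
The relative pronoun is "which" (word 17); it is bound by the head noun immediately before it.
Its filler is the head noun "device", at word 16.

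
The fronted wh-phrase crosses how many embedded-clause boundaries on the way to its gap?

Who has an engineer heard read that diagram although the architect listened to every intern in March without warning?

1

"who" is extracted from the subject of "read".
Boundaries crossed, outermost first: [Ø] — 1 in total.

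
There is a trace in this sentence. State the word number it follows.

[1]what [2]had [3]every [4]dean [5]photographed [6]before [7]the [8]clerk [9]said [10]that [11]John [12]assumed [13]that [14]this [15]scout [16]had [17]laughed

5

The displaced element is "what" (word 1).
It functions as the direct object of "photographed", so the gap sits immediately after word 5 ("photographed").
Base order: Every dean had photographed what before the clerk said that John assumed that this scout had laughed.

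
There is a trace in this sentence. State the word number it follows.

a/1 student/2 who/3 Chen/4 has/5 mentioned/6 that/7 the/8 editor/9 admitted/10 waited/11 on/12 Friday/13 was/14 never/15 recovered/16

The displaced element is "a student" (word 2).
It is linked across 2 clause boundaries (that → Ø).
It functions as the subject of "waited", so the gap sits immediately after word 10 ("admitted").
Base order: Chen has mentioned that the editor admitted that a student waited on Friday.

10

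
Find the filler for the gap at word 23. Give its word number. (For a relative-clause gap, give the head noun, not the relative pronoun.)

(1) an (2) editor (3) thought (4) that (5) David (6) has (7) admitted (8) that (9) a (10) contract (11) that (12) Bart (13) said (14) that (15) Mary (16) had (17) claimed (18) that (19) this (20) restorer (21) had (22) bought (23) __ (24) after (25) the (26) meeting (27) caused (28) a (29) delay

The gap at 23 is the object of "bought", inside a relative clause.
The relative pronoun is "that" (word 11); it is bound by the head noun immediately before it.
Its filler is the head noun "contract", at word 10.

10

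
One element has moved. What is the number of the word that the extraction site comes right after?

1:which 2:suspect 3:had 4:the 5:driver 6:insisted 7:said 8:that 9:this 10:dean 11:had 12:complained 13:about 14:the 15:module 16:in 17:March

6

The displaced element is "which suspect" (word 2).
It is linked across 1 clause boundary (Ø).
It functions as the subject of "said", so the gap sits immediately after word 6 ("insisted").
Base order: The driver had insisted which suspect said that this dean had complained about the module in March.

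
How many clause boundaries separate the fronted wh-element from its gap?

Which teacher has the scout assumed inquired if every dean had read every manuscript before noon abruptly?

1

"which teacher" is extracted from the subject of "inquired".
Boundaries crossed, outermost first: [Ø] — 1 in total.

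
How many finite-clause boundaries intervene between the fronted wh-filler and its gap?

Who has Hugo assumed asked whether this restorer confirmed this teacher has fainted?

"who" is extracted from the subject of "asked".
Boundaries crossed, outermost first: [Ø] — 1 in total.

1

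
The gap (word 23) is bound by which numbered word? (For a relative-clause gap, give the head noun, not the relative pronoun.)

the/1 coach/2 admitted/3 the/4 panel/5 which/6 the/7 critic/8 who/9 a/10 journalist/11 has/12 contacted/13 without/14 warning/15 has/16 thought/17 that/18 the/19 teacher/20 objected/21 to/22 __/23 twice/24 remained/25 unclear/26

The gap at 23 is the prepositional object of "objected", inside a relative clause.
The relative pronoun is "which" (word 6); it is bound by the head noun immediately before it.
Its filler is the head noun "panel", at word 5.

5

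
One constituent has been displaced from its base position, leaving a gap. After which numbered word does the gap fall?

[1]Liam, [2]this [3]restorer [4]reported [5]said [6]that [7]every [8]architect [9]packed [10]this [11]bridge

4

The displaced element is "Liam" (word 1).
It is linked across 1 clause boundary (Ø).
It functions as the subject of "said", so the gap sits immediately after word 4 ("reported").
Base order: This restorer reported that Liam said that every architect packed this bridge.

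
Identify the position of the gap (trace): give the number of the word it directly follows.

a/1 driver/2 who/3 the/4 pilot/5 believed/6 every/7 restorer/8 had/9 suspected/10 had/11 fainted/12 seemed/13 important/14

10

The displaced element is "a driver" (word 2).
It is linked across 2 clause boundaries (Ø → Ø).
It functions as the subject of "fainted", so the gap sits immediately after word 10 ("suspected").
Base order: The pilot believed every restorer had suspected that a driver had fainted.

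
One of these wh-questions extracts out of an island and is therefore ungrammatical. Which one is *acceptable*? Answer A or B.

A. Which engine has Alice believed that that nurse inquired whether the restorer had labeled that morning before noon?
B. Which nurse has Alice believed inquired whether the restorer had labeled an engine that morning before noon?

B

In A, the wh-phrase is extracted from inside a wh-island (introduced by "whether"), which blocks movement.
In B, the extraction path crosses only that-complement boundaries, which are transparent.
So B is grammatical.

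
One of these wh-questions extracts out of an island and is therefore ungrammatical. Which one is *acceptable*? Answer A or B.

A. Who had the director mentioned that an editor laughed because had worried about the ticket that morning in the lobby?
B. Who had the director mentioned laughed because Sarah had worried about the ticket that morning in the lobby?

In A, the wh-phrase is extracted from inside an adjunct island (introduced by "because"), which blocks movement.
In B, the extraction path crosses only that-complement boundaries, which are transparent.
So B is grammatical.

B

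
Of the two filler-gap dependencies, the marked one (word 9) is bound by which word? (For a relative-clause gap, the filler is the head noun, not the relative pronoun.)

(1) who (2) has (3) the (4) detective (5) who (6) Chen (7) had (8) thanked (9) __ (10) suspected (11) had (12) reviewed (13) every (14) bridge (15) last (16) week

The marked gap is inside the relative clause, the direct object of "thanked".
Its filler is the head noun "detective" (via "who"), at word 4.
(The other dependency links word 1 to a gap after word 10.)

4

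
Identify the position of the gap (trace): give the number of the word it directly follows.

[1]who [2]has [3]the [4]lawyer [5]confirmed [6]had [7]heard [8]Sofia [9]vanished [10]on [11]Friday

5

The displaced element is "who" (word 1).
It is linked across 1 clause boundary (Ø).
It functions as the subject of "heard", so the gap sits immediately after word 5 ("confirmed").
Base order: The lawyer has confirmed who had heard Sofia vanished on Friday.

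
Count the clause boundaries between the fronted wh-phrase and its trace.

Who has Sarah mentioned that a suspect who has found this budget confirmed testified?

"who" is extracted from the subject of "testified".
Boundaries crossed, outermost first: [that], [Ø] — 2 in total.

2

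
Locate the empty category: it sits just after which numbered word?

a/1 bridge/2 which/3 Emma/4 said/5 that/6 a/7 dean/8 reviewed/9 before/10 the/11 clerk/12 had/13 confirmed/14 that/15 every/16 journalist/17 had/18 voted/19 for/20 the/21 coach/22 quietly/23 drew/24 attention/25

The displaced element is "a bridge" (word 2).
It is linked across 1 clause boundary (that).
It functions as the direct object of "reviewed", so the gap sits immediately after word 9 ("reviewed").
Base order: Emma said that a dean reviewed a bridge before the clerk had confirmed that every journalist had voted for the coach quietly.

9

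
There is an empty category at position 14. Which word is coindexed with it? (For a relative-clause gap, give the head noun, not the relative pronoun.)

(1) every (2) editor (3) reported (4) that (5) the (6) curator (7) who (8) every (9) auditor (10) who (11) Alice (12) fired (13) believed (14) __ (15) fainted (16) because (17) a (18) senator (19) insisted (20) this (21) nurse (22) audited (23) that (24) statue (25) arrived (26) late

The gap at 14 is the subject of "fainted", inside a relative clause.
The relative pronoun is "who" (word 7); it is bound by the head noun immediately before it.
Its filler is the head noun "curator", at word 6.

6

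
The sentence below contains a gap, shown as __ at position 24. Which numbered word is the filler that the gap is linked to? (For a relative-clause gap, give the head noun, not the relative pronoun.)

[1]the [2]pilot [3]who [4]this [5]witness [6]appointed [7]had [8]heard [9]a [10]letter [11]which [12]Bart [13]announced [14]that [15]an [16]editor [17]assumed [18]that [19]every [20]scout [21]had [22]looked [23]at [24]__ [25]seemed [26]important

10

The gap at 24 is the prepositional object of "looked", inside a relative clause.
The relative pronoun is "which" (word 11); it is bound by the head noun immediately before it.
Its filler is the head noun "letter", at word 10.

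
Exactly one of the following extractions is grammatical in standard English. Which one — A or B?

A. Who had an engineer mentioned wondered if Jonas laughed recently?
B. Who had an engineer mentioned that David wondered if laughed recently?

A

In B, the wh-phrase is extracted from inside a wh-island (introduced by "if"), which blocks movement.
In A, the extraction path crosses only that-complement boundaries, which are transparent.
So A is grammatical.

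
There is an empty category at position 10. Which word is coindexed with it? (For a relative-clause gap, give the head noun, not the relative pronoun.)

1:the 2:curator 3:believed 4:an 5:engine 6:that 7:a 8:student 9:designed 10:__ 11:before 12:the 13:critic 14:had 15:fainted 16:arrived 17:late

The gap at 10 is the object of "designed", inside a relative clause.
The relative pronoun is "that" (word 6); it is bound by the head noun immediately before it.
Its filler is the head noun "engine", at word 5.

5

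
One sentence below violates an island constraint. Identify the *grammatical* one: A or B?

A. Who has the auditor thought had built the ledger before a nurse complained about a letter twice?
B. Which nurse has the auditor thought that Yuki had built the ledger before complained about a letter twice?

A

In B, the wh-phrase is extracted from inside an adjunct island (introduced by "before"), which blocks movement.
In A, the extraction path crosses only that-complement boundaries, which are transparent.
So A is grammatical.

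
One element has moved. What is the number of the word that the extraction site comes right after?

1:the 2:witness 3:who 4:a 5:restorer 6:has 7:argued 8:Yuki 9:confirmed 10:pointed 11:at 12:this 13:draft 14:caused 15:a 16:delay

The displaced element is "the witness" (word 2).
It is linked across 2 clause boundaries (Ø → Ø).
It functions as the subject of "pointed", so the gap sits immediately after word 9 ("confirmed").
Base order: A restorer has argued Yuki confirmed that the witness pointed at this draft.

9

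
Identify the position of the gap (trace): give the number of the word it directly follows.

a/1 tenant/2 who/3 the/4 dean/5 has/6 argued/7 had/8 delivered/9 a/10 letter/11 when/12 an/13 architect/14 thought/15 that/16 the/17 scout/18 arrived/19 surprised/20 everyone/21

7

The displaced element is "a tenant" (word 2).
It is linked across 1 clause boundary (Ø).
It functions as the subject of "delivered", so the gap sits immediately after word 7 ("argued").
Base order: The dean has argued a tenant had delivered a letter when an architect thought that the scout arrived.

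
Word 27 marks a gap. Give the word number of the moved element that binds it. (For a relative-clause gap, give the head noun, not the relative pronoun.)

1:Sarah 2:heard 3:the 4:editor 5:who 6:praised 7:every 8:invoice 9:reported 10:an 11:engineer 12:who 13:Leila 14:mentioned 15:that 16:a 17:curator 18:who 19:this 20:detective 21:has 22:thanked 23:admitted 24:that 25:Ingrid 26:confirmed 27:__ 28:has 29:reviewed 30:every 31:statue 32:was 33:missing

11

The gap at 27 is the subject of "reviewed", inside a relative clause.
The relative pronoun is "who" (word 12); it is bound by the head noun immediately before it.
Its filler is the head noun "engineer", at word 11.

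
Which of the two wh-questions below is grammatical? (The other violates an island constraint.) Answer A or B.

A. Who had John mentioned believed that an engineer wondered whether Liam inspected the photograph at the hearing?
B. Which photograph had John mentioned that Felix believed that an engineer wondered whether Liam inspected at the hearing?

In B, the wh-phrase is extracted from inside a wh-island (introduced by "whether"), which blocks movement.
In A, the extraction path crosses only that-complement boundaries, which are transparent.
So A is grammatical.

A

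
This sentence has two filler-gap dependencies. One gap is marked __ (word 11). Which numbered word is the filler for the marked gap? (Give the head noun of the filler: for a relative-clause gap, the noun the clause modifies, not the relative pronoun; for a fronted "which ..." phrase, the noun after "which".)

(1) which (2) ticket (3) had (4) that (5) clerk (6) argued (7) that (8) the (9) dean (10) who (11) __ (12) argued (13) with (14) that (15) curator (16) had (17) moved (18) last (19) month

9

The marked gap is inside the relative clause, the subject of "argued".
Its filler is the head noun "dean" (via "who"), at word 9.
(The other dependency links word 2 to a gap after word 17.)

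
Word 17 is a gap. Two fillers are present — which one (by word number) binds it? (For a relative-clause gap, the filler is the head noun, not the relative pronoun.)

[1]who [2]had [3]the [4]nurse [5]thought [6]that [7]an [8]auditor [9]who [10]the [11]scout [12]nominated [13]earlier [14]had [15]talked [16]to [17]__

1

The marked gap is the object of the preposition "to" of "talked".
Its filler is the fronted wh-phrase "who", at word 1.
(The other dependency links word 8 to a gap after word 12.)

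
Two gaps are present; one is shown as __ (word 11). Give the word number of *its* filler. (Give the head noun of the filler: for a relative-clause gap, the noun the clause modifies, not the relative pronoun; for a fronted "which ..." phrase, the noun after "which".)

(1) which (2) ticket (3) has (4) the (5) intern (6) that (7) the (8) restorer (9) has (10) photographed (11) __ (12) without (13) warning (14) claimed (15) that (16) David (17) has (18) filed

5

The marked gap is inside the relative clause, the direct object of "photographed".
Its filler is the head noun "intern" (via "that"), at word 5.
(The other dependency links word 2 to a gap after word 18.)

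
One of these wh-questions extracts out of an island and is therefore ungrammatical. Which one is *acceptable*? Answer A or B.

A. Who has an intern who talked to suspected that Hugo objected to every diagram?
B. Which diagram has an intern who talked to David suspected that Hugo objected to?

In A, the wh-phrase is extracted from inside a complex-NP island (relative clause) (introduced by "who"), which blocks movement.
In B, the extraction path crosses only that-complement boundaries, which are transparent.
So B is grammatical.

B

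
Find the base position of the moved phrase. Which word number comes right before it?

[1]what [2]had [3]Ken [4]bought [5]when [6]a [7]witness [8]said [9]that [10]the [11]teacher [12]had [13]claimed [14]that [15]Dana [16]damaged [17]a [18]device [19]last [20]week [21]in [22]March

The displaced element is "what" (word 1).
It functions as the direct object of "bought", so the gap sits immediately after word 4 ("bought").
Base order: Ken had bought what when a witness said that the teacher had claimed that Dana damaged a device last week in March.

4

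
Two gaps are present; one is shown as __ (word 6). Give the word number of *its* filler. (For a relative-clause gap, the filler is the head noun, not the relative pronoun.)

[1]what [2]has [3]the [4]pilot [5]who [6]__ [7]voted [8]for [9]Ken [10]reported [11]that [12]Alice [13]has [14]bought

The marked gap is inside the relative clause, the subject of "voted".
Its filler is the head noun "pilot" (via "who"), at word 4.
(The other dependency links word 1 to a gap after word 14.)

4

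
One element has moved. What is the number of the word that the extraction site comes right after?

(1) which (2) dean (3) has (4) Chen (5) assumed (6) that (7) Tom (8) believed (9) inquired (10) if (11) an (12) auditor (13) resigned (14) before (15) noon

The displaced element is "which dean" (word 2).
It is linked across 2 clause boundaries (that → Ø).
It functions as the subject of "inquired", so the gap sits immediately after word 8 ("believed").
Base order: Chen has assumed that Tom believed which dean inquired if an auditor resigned before noon.

8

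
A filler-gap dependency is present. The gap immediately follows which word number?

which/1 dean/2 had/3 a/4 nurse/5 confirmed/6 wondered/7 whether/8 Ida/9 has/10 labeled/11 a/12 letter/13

The displaced element is "which dean" (word 2).
It is linked across 1 clause boundary (Ø).
It functions as the subject of "wondered", so the gap sits immediately after word 6 ("confirmed").
Base order: A nurse had confirmed which dean wondered whether Ida has labeled a letter.

6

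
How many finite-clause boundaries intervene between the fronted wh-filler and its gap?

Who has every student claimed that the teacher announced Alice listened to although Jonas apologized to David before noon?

2

"who" is extracted from the PP object of "listened".
Boundaries crossed, outermost first: [that], [Ø] — 2 in total.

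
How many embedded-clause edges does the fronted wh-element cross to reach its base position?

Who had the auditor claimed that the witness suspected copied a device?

"who" is extracted from the subject of "copied".
Boundaries crossed, outermost first: [that], [Ø] — 2 in total.

2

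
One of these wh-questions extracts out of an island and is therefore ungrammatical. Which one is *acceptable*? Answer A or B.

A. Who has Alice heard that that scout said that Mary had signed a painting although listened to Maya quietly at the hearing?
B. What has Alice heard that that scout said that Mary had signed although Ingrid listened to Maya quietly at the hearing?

B

In A, the wh-phrase is extracted from inside an adjunct island (introduced by "although"), which blocks movement.
In B, the extraction path crosses only that-complement boundaries, which are transparent.
So B is grammatical.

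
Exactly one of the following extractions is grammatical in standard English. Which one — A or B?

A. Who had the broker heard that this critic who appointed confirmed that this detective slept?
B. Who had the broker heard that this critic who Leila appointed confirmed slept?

B

In A, the wh-phrase is extracted from inside a complex-NP island (relative clause) (introduced by "who"), which blocks movement.
In B, the extraction path crosses only that-complement boundaries, which are transparent.
So B is grammatical.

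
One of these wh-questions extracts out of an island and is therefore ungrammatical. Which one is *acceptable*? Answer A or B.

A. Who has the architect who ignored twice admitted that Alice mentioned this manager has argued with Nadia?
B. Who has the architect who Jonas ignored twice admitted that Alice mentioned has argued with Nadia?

In A, the wh-phrase is extracted from inside a complex-NP island (relative clause) (introduced by "who"), which blocks movement.
In B, the extraction path crosses only that-complement boundaries, which are transparent.
So B is grammatical.

B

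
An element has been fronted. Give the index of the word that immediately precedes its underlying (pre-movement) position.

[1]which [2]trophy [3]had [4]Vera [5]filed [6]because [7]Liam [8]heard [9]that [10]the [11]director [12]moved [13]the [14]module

5

The displaced element is "which trophy" (word 2).
It functions as the direct object of "filed", so the gap sits immediately after word 5 ("filed").
Base order: Vera had filed which trophy because Liam heard that the director moved the module.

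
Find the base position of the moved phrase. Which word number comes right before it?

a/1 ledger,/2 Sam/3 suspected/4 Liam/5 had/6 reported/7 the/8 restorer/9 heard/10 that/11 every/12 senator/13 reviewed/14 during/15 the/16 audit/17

14

The displaced element is "a ledger" (word 2).
It is linked across 3 clause boundaries (Ø → Ø → that).
It functions as the direct object of "reviewed", so the gap sits immediately after word 14 ("reviewed").
Base order: Sam suspected Liam had reported the restorer heard that every senator reviewed a ledger during the audit.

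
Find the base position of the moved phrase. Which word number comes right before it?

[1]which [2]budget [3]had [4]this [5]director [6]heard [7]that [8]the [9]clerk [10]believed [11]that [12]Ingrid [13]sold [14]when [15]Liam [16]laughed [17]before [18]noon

The displaced element is "which budget" (word 2).
It is linked across 2 clause boundaries (that → that).
It functions as the direct object of "sold", so the gap sits immediately after word 13 ("sold").
Base order: This director had heard that the clerk believed that Ingrid sold which budget when Liam laughed before noon.

13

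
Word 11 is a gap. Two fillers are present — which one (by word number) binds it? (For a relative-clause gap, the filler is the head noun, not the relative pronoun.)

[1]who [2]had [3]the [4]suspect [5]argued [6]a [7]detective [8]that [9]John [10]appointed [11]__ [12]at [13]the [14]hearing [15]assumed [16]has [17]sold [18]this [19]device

The marked gap is inside the relative clause, the direct object of "appointed".
Its filler is the head noun "detective" (via "that"), at word 7.
(The other dependency links word 1 to a gap after word 15.)

7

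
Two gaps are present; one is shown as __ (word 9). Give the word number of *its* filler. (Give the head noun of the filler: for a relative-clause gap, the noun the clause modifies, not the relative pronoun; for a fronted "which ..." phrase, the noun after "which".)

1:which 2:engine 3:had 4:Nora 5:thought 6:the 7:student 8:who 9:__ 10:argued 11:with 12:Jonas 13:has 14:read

The marked gap is inside the relative clause, the subject of "argued".
Its filler is the head noun "student" (via "who"), at word 7.
(The other dependency links word 2 to a gap after word 14.)

7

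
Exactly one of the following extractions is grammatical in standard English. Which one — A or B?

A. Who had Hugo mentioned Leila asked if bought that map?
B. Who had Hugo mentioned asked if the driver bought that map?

B

In A, the wh-phrase is extracted from inside a wh-island (introduced by "if"), which blocks movement.
In B, the extraction path crosses only that-complement boundaries, which are transparent.
So B is grammatical.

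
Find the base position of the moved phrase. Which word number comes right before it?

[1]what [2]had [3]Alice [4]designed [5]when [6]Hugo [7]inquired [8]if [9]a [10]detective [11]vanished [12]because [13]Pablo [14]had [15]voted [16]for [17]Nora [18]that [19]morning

The displaced element is "what" (word 1).
It functions as the direct object of "designed", so the gap sits immediately after word 4 ("designed").
Base order: Alice had designed what when Hugo inquired if a detective vanished because Pablo had voted for Nora that morning.

4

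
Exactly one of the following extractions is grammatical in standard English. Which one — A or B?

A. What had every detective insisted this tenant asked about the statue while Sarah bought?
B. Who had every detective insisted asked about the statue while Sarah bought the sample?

B

In A, the wh-phrase is extracted from inside an adjunct island (introduced by "while"), which blocks movement.
In B, the extraction path crosses only that-complement boundaries, which are transparent.
So B is grammatical.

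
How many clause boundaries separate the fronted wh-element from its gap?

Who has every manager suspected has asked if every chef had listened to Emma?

"who" is extracted from the subject of "asked".
Boundaries crossed, outermost first: [Ø] — 1 in total.

1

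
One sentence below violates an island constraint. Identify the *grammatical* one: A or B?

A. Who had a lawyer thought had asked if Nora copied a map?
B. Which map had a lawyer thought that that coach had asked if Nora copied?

A

In B, the wh-phrase is extracted from inside a wh-island (introduced by "if"), which blocks movement.
In A, the extraction path crosses only that-complement boundaries, which are transparent.
So A is grammatical.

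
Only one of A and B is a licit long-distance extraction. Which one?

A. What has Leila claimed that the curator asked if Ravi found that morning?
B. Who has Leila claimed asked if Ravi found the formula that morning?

In A, the wh-phrase is extracted from inside a wh-island (introduced by "if"), which blocks movement.
In B, the extraction path crosses only that-complement boundaries, which are transparent.
So B is grammatical.

B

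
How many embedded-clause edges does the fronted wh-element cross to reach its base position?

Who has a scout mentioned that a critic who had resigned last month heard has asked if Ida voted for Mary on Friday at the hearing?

2

"who" is extracted from the subject of "asked".
Boundaries crossed, outermost first: [that], [Ø] — 2 in total.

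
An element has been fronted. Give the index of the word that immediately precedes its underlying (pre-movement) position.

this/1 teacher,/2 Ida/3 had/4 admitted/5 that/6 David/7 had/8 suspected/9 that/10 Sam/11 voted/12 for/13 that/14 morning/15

13

The displaced element is "this teacher" (word 2).
It is linked across 2 clause boundaries (that → that).
It functions as the object of the preposition "for" of "voted", so the gap sits immediately after word 13 ("for").
Base order: Ida had admitted that David had suspected that Sam voted for this teacher that morning.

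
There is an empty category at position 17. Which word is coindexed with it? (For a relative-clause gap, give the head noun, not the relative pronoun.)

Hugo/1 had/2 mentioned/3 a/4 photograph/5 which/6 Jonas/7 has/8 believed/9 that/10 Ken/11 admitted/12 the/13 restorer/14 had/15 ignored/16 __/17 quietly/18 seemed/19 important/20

5

The gap at 17 is the object of "ignored", inside a relative clause.
The relative pronoun is "which" (word 6); it is bound by the head noun immediately before it.
Its filler is the head noun "photograph", at word 5.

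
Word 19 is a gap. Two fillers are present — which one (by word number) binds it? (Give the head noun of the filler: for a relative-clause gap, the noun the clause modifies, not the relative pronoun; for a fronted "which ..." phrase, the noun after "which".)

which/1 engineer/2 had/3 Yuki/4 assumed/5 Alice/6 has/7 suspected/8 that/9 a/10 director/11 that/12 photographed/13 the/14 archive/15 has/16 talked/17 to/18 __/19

The marked gap is the object of the preposition "to" of "talked".
Its filler is the fronted wh-phrase "which engineer", at word 2.
(The other dependency links word 11 to a gap after word 12.)

2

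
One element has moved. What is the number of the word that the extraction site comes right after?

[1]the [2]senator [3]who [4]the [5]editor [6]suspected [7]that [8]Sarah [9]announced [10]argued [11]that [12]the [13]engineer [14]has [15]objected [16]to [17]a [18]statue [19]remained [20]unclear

The displaced element is "the senator" (word 2).
It is linked across 2 clause boundaries (that → Ø).
It functions as the subject of "argued", so the gap sits immediately after word 9 ("announced").
Base order: The editor suspected that Sarah announced that the senator argued that the engineer has objected to a statue.

9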